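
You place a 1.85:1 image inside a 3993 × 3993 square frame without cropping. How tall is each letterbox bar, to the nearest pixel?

917 px

Since 1.850 > 1.000, the image is width-limited.
Content height = 3993 / 1.850 ≈ 2158.38 px.
3993 − 2158.38 = 1834.62 px of bars (917.31 each).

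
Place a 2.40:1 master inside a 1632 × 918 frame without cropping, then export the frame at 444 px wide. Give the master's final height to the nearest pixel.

In the 1632×918 frame the master fills the width: height = 1632 / 2.400 ≈ 680.00 px.
Resizing to 444 px wide multiplies everything by 0.2721: 680.00 → 185.00 px.

185 px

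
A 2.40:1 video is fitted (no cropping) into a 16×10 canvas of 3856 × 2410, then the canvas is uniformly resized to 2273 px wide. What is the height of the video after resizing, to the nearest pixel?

Fitted into 3856×2410, the video spans the width; its height is 3856 / 2.400 ≈ 1606.67 px.
Resizing to 2273 px wide multiplies everything by 0.5895: 1606.67 → 947.08 px.

947 px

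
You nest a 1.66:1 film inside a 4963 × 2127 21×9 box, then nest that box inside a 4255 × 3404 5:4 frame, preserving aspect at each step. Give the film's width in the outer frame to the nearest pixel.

3027 px

First fit — 1.66:1 into 4963×2127 spans the height: 3530.82 × 2127.00.
The 21×9 canvas is width-limited in 4255×3404, giving 4255.00 × 1823.57; scale factor 0.8573.
Applying the same ×0.8573: 3530.82 → 3027.13.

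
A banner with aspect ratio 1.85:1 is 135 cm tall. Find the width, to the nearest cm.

At 1.85:1, 135 × 1.850 ≈ 249.75.

250 cm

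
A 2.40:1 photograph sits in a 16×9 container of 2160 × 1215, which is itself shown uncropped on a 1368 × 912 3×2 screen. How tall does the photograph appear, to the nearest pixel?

570 px

2.40:1 in 2160×1215: fills the width, so the photograph is 2160.00 × 900.00.
The 16×9 canvas is width-limited in 1368×912, giving 1368.00 × 769.50; scale factor 0.6333.
The photograph scales with it: height 900.00 × 0.6333 ≈ 570.00.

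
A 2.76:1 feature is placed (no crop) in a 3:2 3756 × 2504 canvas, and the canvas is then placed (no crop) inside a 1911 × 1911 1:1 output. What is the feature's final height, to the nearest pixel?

692 px

Inside the 3756×2504 canvas the feature is width-limited at 3756.00 × 1360.87.
The 3:2 canvas is width-limited in 1911×1911, giving 1911.00 × 1274.00; scale factor 0.5088.
Applying the same ×0.5088: 1360.87 → 692.39.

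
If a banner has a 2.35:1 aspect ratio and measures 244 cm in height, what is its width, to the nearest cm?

573 cm

At 2.35:1, 244 × 2.350 ≈ 573.40.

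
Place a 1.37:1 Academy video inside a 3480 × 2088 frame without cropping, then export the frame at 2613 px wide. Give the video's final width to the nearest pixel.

2148 px

In the 3480×2088 frame the video fills the height: width = 2088 × 1.370 ≈ 2860.56 px.
Scaling 3480 → 2613 is ×0.7509, so the width becomes 2860.56 × 0.7509 ≈ 2147.89 px.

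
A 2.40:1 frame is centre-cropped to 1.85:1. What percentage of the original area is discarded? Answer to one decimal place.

Going from 2.40:1 to 1.85:1 means cutting width while keeping height.
Fraction kept = (1.850)/(2.400) ≈ 77.08%, so 22.92% is lost.

22.9%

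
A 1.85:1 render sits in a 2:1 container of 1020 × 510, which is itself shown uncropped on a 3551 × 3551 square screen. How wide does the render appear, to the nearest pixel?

Inside the 1020×510 canvas the render is height-limited at 943.50 × 510.00.
Second fit — the 2:1 canvas into 3551×3551 spans the width: 3551.00 × 1775.50 (×3.4814 from 1020×510).
The render scales with it: width 943.50 × 3.4814 ≈ 3284.68.

3285 px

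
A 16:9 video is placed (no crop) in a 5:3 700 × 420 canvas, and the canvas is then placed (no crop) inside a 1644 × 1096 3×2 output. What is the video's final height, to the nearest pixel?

First fit — 16:9 into 700×420 spans the width: 700.00 × 393.75.
Second fit — the 5:3 canvas into 1644×1096 spans the width: 1644.00 × 986.40 (×2.3486 from 700×420).
The video scales with it: height 393.75 × 2.3486 ≈ 924.75.

925 px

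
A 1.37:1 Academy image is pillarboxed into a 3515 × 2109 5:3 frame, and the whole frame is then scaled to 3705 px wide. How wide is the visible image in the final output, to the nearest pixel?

Fitted into 3515×2109, the image spans the height; its width is 2109 × 1.370 ≈ 2889.33 px.
Scaling 3515 → 3705 is ×1.0541, so the width becomes 2889.33 × 1.0541 ≈ 3045.51 px.

3046 px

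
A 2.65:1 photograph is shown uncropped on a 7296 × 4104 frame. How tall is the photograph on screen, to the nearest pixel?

2.65:1 is wider than 16:9, so it spans the full width.
Content height = 7296 / 2.650 ≈ 2753.21 px.

2753 px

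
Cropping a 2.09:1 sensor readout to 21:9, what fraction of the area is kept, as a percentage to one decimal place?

89.6%

Going from 2.09:1 to 21:9 means cutting height while keeping width.
(2.090)/(2.333) ≈ 0.896 of the area survives.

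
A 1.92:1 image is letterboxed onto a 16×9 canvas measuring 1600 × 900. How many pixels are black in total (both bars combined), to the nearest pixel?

106667 pixels

1.92:1 (1.920) > 16×9 (1.778), so the image fills the width.
That makes the image 833.3333 px tall (1600 / 1.920).
Leftover height: 900 − 833.3333 = 66.6667 px.
That's 66.6667 × 1600 ≈ 106667 black pixels.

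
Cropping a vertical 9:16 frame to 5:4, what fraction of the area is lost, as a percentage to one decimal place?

55.0%

The width stays; only height is cut (since 5:4 is wider than vertical 9:16).
Area ratio = (0.562)/(1.250) = 45.00%; the remaining 55.00% is cropped out.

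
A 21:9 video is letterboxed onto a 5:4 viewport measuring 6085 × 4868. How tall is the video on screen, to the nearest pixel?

2608 px

Since 2.333 > 1.250, the video is width-limited.
The video is 6085 × 9/21 ≈ 2607.86 px tall.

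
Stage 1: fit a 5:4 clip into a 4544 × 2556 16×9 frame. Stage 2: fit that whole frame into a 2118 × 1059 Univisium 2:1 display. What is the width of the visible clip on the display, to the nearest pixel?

1324 px

5:4 in 4544×2556: fills the height, so the clip is 3195.00 × 2556.00.
The 16×9 canvas is height-limited in 2118×1059, giving 1882.67 × 1059.00; scale factor 0.4143.
So the clip's width is 3195.00 × 0.4143 ≈ 1323.75.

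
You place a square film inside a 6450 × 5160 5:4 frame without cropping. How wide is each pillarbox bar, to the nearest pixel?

645 px

square is narrower than 5:4, so it spans the full height.
That makes the image 5160.00 px wide (5160 × 1/1).
Leftover width: 6450 − 5160.00 = 1290.00 px → 645.00 each side.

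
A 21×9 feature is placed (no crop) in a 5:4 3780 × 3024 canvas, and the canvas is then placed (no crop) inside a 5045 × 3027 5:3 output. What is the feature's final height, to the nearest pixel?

1622 px

First fit — 21×9 into 3780×3024 spans the width: 3780.00 × 1620.00.
5:4 in 5045×3027: fills the height, so the intermediate becomes 3783.75 × 3027.00 — a scale of ×1.0010.
Applying the same ×1.0010: 1620.00 → 1621.61.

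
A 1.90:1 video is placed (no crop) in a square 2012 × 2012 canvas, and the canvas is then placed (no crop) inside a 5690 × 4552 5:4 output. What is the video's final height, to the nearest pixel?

First fit — 1.90:1 into 2012×2012 spans the width: 2012.00 × 1058.95.
Second fit — the square canvas into 5690×4552 spans the height: 4552.00 × 4552.00 (×2.2624 from 2012×2012).
Applying the same ×2.2624: 1058.95 → 2395.79.

2396 px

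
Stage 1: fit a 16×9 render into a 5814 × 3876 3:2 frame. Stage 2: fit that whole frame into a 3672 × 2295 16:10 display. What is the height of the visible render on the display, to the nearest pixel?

1936 px

16×9 in 5814×3876: fills the width, so the render is 5814.00 × 3270.38.
The 3:2 canvas is height-limited in 3672×2295, giving 3442.50 × 2295.00; scale factor 0.5921.
Applying the same ×0.5921: 3270.38 → 1936.41.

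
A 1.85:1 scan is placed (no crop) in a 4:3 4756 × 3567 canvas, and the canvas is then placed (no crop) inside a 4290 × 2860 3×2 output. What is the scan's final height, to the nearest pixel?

First fit — 1.85:1 into 4756×3567 spans the width: 4756.00 × 2570.81.
Second fit — the 4:3 canvas into 4290×2860 spans the height: 3813.33 × 2860.00 (×0.8018 from 4756×3567).
So the scan's height is 2570.81 × 0.8018 ≈ 2061.26.

2061 px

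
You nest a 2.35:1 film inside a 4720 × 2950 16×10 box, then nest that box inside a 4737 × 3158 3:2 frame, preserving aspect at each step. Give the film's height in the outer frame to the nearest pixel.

Inside the 4720×2950 canvas the film is width-limited at 4720.00 × 2008.51.
The 16×10 canvas is width-limited in 4737×3158, giving 4737.00 × 2960.62; scale factor 1.0036.
So the film's height is 2008.51 × 1.0036 ≈ 2015.74.

2016 px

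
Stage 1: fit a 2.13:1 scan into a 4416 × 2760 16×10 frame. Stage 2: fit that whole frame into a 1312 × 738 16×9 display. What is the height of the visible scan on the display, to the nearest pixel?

Inside the 4416×2760 canvas the scan is width-limited at 4416.00 × 2073.24.
16×10 in 1312×738: fills the height, so the intermediate becomes 1180.80 × 738.00 — a scale of ×0.2674.
Applying the same ×0.2674: 2073.24 → 554.37.

554 px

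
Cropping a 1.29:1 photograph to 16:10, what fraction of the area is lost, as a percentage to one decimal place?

19.4%

Going from 1.29:1 to 16:10 means cutting height while keeping width.
Area ratio = (1.290)/(1.600) = 80.62%; the remaining 19.38% is cropped out.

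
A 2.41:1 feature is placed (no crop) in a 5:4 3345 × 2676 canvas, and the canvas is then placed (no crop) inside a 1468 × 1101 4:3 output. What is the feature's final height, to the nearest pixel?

571 px

Inside the 3345×2676 canvas the feature is width-limited at 3345.00 × 1387.97.
5:4 in 1468×1101: fills the height, so the intermediate becomes 1376.25 × 1101.00 — a scale of ×0.4114.
Applying the same ×0.4114: 1387.97 → 571.06.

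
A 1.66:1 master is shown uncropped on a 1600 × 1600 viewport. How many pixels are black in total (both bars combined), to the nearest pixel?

Since 1.660 > 1.000, the master is width-limited.
Content height = 1600 / 1.660 ≈ 963.8554 px.
Leftover height: 1600 − 963.8554 = 636.1446 px.
Bar area = 636.1446 × 1600 ≈ 1017831 px.

1017831 pixels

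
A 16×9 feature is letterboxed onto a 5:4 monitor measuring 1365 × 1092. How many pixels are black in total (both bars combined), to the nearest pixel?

442516 pixels

16×9 (1.778) > 5:4 (1.250), so the feature fills the width.
The feature is 1365 × 9/16 ≈ 767.8125 px tall.
1092 − 767.8125 = 324.1875 px of bars.
Across the 1365-px span: 324.1875 × 1365 ≈ 442516 px.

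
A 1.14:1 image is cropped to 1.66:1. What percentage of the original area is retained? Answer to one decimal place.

68.7%

1.66:1 is wider than 1.14:1, so the crop keeps the full width and trims the height.
Fraction kept = (1.140)/(1.660) ≈ 68.67%.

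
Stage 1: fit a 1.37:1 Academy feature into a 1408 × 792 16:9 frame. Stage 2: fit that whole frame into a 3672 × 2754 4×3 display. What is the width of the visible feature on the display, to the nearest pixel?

2830 px

Inside the 1408×792 canvas the feature is height-limited at 1085.04 × 792.00.
The 16:9 canvas is width-limited in 3672×2754, giving 3672.00 × 2065.50; scale factor 2.6080.
So the feature's width is 1085.04 × 2.6080 ≈ 2829.74.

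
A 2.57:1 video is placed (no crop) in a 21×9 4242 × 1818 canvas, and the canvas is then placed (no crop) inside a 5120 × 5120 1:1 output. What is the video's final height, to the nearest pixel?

1992 px

First fit — 2.57:1 into 4242×1818 spans the width: 4242.00 × 1650.58.
21×9 in 5120×5120: fills the width, so the intermediate becomes 5120.00 × 2194.29 — a scale of ×1.2070.
Applying the same ×1.2070: 1650.58 → 1992.22.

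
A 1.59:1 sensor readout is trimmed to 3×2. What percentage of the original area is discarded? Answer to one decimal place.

3×2 is narrower than 1.59:1, so the crop keeps the full height and trims the width.
Fraction kept = (1.500)/(1.590) ≈ 94.34%, so 5.66% is lost.

5.7%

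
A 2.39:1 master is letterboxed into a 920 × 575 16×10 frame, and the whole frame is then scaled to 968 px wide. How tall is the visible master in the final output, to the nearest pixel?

Fitted into 920×575, the master spans the width; its height is 920 / 2.390 ≈ 384.94 px.
Scaling 920 → 968 is ×1.0522, so the height becomes 384.94 × 1.0522 ≈ 405.02 px.

405 px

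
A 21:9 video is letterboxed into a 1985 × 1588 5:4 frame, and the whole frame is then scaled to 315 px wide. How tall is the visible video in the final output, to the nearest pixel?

Fitted into 1985×1588, the video spans the width; its height is 1985 × 9/21 ≈ 850.71 px.
Scaling 1985 → 315 is ×0.1587, so the height becomes 850.71 × 0.1587 ≈ 135.00 px.

135 px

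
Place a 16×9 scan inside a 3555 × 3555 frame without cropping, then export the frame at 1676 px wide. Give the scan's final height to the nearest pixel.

943 px

Fitted into 3555×3555, the scan spans the width; its height is 3555 × 9/16 ≈ 1999.69 px.
The frame scales by 1676/3555 = 0.4714; 1999.69 × 0.4714 ≈ 942.75 px.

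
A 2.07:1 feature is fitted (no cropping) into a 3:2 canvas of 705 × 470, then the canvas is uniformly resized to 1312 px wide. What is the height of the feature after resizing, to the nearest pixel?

At 705×470 the feature is width-limited, so height = 705 / 2.070 ≈ 340.58 px.
Resizing to 1312 px wide multiplies everything by 1.8610: 340.58 → 633.82 px.

634 px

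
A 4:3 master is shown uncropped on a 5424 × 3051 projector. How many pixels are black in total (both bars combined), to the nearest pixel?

4137156 pixels

4:3 is narrower than 16:9, so it spans the full height.
That makes the image 4068.0000 px wide (3051 × 4/3).
Leftover width: 5424 − 4068.0000 = 1356.0000 px.
Across the 3051-px span: 1356.0000 × 3051 ≈ 4137156 px.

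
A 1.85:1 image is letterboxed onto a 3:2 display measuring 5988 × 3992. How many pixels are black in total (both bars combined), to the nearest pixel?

Since 1.850 > 1.500, the image is width-limited.
That makes the image 3236.7568 px tall (5988 / 1.850).
Black = 3992 − 3236.7568 = 755.2432 px.
Bar area = 755.2432 × 5988 ≈ 4522397 px.

4522397 pixels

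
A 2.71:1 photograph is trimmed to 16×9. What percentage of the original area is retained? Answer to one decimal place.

65.6%

Going from 2.71:1 to 16×9 means cutting width while keeping height.
Fraction kept = (1.778)/(2.710) ≈ 65.60%.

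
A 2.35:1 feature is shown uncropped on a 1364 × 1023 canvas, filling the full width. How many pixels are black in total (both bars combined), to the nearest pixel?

That makes the image 580.4255 px tall (1364 / 2.350).
Black = 1023 − 580.4255 = 442.5745 px.
That's 442.5745 × 1364 ≈ 603672 black pixels.

603672 pixels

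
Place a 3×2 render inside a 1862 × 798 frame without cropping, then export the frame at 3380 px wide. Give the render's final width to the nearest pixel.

2173 px

In the 1862×798 frame the render fills the height: width = 798 × 3/2 ≈ 1197.00 px.
The frame scales by 3380/1862 = 1.8153; 1197.00 × 1.8153 ≈ 2172.86 px.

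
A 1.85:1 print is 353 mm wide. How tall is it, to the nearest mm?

191 mm

353 / 1.850 = 190.81.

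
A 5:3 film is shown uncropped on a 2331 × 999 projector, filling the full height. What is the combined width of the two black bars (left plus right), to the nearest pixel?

666 px

The film is 999 × 5/3 ≈ 1665.00 px wide.
Black = 2331 − 1665.00 = 666.00 px.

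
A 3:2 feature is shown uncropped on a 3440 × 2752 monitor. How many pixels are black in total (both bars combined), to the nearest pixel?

1577813 pixels

Since 1.500 > 1.250, the feature is width-limited.
Content height = 3440 × 2/3 ≈ 2293.3333 px.
Black = 2752 − 2293.3333 = 458.6667 px.
Across the 3440-px span: 458.6667 × 3440 ≈ 1577813 px.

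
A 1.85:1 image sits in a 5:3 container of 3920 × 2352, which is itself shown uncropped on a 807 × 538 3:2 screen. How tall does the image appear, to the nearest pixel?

436 px

Inside the 3920×2352 canvas the image is width-limited at 3920.00 × 2118.92.
5:3 in 807×538: fills the width, so the intermediate becomes 807.00 × 484.20 — a scale of ×0.2059.
So the image's height is 2118.92 × 0.2059 ≈ 436.22.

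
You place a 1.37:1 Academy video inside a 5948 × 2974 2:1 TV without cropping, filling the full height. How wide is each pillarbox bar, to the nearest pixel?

Content width = 2974 × 1.370 ≈ 4074.38 px.
Black = 5948 − 4074.38 = 1873.62 px, or 936.81 per bar.

937 px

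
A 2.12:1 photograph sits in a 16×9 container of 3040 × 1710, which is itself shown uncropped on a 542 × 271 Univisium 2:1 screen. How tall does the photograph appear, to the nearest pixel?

Inside the 3040×1710 canvas the photograph is width-limited at 3040.00 × 1433.96.
Second fit — the 16×9 canvas into 542×271 spans the height: 481.78 × 271.00 (×0.1585 from 3040×1710).
The photograph scales with it: height 1433.96 × 0.1585 ≈ 227.25.

227 px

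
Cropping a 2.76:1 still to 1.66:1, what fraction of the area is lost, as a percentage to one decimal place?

39.9%

The height stays; only width is cut (since 1.66:1 is narrower than 2.76:1).
(1.660)/(2.760) ≈ 0.601 of the area survives, leaving 39.86% discarded.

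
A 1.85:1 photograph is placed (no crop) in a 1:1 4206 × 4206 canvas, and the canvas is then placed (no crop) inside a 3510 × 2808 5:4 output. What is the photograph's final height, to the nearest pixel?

First fit — 1.85:1 into 4206×4206 spans the width: 4206.00 × 2273.51.
1:1 in 3510×2808: fills the height, so the intermediate becomes 2808.00 × 2808.00 — a scale of ×0.6676.
The photograph scales with it: height 2273.51 × 0.6676 ≈ 1517.84.

1518 px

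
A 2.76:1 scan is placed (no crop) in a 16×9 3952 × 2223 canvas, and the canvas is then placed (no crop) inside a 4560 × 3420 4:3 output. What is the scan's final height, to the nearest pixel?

Inside the 3952×2223 canvas the scan is width-limited at 3952.00 × 1431.88.
The 16×9 canvas is width-limited in 4560×3420, giving 4560.00 × 2565.00; scale factor 1.1538.
The scan scales with it: height 1431.88 × 1.1538 ≈ 1652.17.

1652 px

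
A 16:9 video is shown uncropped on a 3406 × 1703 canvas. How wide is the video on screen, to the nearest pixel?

16:9 (1.778) < Univisium 2:1 (2.000), so the video fills the height.
That makes the image 3027.56 px wide (1703 × 16/9).

3028 px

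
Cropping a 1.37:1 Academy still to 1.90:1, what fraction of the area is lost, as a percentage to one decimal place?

Going from 1.37:1 Academy to 1.90:1 means cutting height while keeping width.
Area ratio = (1.370)/(1.900) = 72.11%; the remaining 27.89% is cropped out.

27.9%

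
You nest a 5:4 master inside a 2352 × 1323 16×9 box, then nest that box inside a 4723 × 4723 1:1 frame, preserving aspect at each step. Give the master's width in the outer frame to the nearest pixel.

5:4 in 2352×1323: fills the height, so the master is 1653.75 × 1323.00.
16×9 in 4723×4723: fills the width, so the intermediate becomes 4723.00 × 2656.69 — a scale of ×2.0081.
So the master's width is 1653.75 × 2.0081 ≈ 3320.86.

3321 px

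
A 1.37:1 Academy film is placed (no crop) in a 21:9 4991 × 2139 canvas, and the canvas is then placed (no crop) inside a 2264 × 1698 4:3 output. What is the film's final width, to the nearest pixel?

Inside the 4991×2139 canvas the film is height-limited at 2930.43 × 2139.00.
The 21:9 canvas is width-limited in 2264×1698, giving 2264.00 × 970.29; scale factor 0.4536.
So the film's width is 2930.43 × 0.4536 ≈ 1329.29.

1329 px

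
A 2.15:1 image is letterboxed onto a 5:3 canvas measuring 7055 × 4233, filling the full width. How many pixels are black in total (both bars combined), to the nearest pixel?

6713571 pixels

The image is 7055 / 2.150 ≈ 3281.3953 px tall.
Leftover height: 4233 − 3281.3953 = 951.6047 px.
Bar area = 951.6047 × 7055 ≈ 6713571 px.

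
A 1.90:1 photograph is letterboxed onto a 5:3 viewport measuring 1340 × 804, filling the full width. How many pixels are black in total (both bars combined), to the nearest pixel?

132307 pixels

That makes the image 705.2632 px tall (1340 / 1.900).
804 − 705.2632 = 98.7368 px of bars.
Across the 1340-px span: 98.7368 × 1340 ≈ 132307 px.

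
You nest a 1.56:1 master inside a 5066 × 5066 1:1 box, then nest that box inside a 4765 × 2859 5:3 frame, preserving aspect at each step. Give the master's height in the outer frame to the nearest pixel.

1833 px

1.56:1 in 5066×5066: fills the width, so the master is 5066.00 × 3247.44.
Second fit — the 1:1 canvas into 4765×2859 spans the height: 2859.00 × 2859.00 (×0.5644 from 5066×5066).
The master scales with it: height 3247.44 × 0.5644 ≈ 1832.69.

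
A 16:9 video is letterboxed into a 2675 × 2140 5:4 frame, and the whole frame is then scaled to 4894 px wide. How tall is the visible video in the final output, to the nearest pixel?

Fitted into 2675×2140, the video spans the width; its height is 2675 × 9/16 ≈ 1504.69 px.
Resizing to 4894 px wide multiplies everything by 1.8295: 1504.69 → 2752.88 px.

2753 px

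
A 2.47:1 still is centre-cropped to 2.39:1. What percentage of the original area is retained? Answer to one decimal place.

96.8%

Going from 2.47:1 to 2.39:1 means cutting width while keeping height.
(2.390)/(2.470) ≈ 0.968 of the area survives.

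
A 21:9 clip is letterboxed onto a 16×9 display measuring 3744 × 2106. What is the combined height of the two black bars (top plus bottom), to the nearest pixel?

501 px

21:9 is wider than 16×9, so it spans the full width.
Content height = 3744 × 9/21 ≈ 1604.57 px.
2106 − 1604.57 = 501.43 px of bars.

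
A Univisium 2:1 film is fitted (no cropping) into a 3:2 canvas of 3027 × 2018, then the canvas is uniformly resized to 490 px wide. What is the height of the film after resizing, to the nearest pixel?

Fitted into 3027×2018, the film spans the width; its height is 3027 × 1/2 ≈ 1513.50 px.
Resizing to 490 px wide multiplies everything by 0.1619: 1513.50 → 245.00 px.

245 px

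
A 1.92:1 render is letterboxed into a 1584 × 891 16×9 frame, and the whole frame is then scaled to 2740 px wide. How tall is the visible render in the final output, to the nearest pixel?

In the 1584×891 frame the render fills the width: height = 1584 / 1.920 ≈ 825.00 px.
The frame scales by 2740/1584 = 1.7298; 825.00 × 1.7298 ≈ 1427.08 px.

1427 px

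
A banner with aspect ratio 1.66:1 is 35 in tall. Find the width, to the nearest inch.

35 × 1.660 = 58.10.

58 in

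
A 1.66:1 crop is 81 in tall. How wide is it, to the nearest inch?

134 in

At 1.66:1, 81 × 1.660 ≈ 134.46.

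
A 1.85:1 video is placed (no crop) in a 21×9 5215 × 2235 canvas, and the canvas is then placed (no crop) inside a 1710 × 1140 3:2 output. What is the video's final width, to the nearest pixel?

1.85:1 in 5215×2235: fills the height, so the video is 4134.75 × 2235.00.
Second fit — the 21×9 canvas into 1710×1140 spans the width: 1710.00 × 732.86 (×0.3279 from 5215×2235).
The video scales with it: width 4134.75 × 0.3279 ≈ 1355.79.

1356 px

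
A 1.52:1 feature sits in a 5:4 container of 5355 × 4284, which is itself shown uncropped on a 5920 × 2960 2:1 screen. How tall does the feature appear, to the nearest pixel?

2434 px

1.52:1 in 5355×4284: fills the width, so the feature is 5355.00 × 3523.03.
The 5:4 canvas is height-limited in 5920×2960, giving 3700.00 × 2960.00; scale factor 0.6909.
The feature scales with it: height 3523.03 × 0.6909 ≈ 2434.21.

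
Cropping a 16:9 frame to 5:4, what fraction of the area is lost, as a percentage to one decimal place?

The height stays; only width is cut (since 5:4 is narrower than 16:9).
Fraction kept = (1.250)/(1.778) ≈ 70.31%, so 29.69% is lost.

29.7%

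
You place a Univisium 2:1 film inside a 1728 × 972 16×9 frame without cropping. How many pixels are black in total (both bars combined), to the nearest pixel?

Since 2.000 > 1.778, the film is width-limited.
The film is 1728 × 1/2 ≈ 864.0000 px tall.
Black = 972 − 864.0000 = 108.0000 px.
Bar area = 108.0000 × 1728 ≈ 186624 px.

186624 pixels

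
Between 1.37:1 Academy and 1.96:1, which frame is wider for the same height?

1.96:1

1.37 and 1.96; 1.96 > 1.37.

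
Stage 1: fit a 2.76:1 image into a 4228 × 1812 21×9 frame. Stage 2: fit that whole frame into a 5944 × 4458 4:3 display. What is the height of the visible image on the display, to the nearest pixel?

2154 px

First fit — 2.76:1 into 4228×1812 spans the width: 4228.00 × 1531.88.
21×9 in 5944×4458: fills the width, so the intermediate becomes 5944.00 × 2547.43 — a scale of ×1.4059.
So the image's height is 1531.88 × 1.4059 ≈ 2153.62.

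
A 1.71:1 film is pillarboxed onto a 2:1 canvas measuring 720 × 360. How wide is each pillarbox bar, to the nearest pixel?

52 px

1.71:1 is narrower than 2:1, so it spans the full height.
The film is 360 × 1.710 ≈ 615.60 px wide.
720 − 615.60 = 104.40 px of bars (52.20 each).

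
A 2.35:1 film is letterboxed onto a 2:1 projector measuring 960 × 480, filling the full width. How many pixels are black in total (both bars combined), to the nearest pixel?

That makes the image 408.5106 px tall (960 / 2.350).
Black = 480 − 408.5106 = 71.4894 px.
Across the 960-px span: 71.4894 × 960 ≈ 68630 px.

68630 pixels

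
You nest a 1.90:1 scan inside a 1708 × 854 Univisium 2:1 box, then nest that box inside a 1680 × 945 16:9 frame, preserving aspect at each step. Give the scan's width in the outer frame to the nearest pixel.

1596 px

First fit — 1.90:1 into 1708×854 spans the height: 1622.60 × 854.00.
Second fit — the Univisium 2:1 canvas into 1680×945 spans the width: 1680.00 × 840.00 (×0.9836 from 1708×854).
Applying the same ×0.9836: 1622.60 → 1596.00.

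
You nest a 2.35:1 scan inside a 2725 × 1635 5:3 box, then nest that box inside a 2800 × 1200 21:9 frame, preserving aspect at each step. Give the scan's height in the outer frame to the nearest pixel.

2.35:1 in 2725×1635: fills the width, so the scan is 2725.00 × 1159.57.
The 5:3 canvas is height-limited in 2800×1200, giving 2000.00 × 1200.00; scale factor 0.7339.
Applying the same ×0.7339: 1159.57 → 851.06.

851 px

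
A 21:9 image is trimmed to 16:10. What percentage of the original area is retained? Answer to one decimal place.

68.6%

16:10 is narrower than 21:9, so the crop keeps the full height and trims the width.
Area ratio = (1.600)/(2.333) = 68.57% retained.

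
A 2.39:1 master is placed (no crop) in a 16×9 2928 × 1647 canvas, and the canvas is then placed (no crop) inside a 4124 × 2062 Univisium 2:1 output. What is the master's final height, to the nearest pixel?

Inside the 2928×1647 canvas the master is width-limited at 2928.00 × 1225.10.
16×9 in 4124×2062: fills the height, so the intermediate becomes 3665.78 × 2062.00 — a scale of ×1.2520.
The master scales with it: height 1225.10 × 1.2520 ≈ 1533.80.

1534 px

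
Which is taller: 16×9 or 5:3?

5:3

16×9 = 1.778 and 5:3 = 1.667; 1.778 > 1.667. The smaller width-to-height ratio is the taller frame.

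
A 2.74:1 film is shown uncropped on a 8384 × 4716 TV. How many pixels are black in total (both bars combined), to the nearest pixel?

2.74:1 is wider than 16:9, so it spans the full width.
The film is 8384 / 2.740 ≈ 3059.8540 px tall.
Leftover height: 4716 − 3059.8540 = 1656.1460 px.
That's 1656.1460 × 8384 ≈ 13885128 black pixels.

13885128 pixels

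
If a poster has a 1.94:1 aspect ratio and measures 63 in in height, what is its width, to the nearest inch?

63 × 1.940 = 122.22.

122 in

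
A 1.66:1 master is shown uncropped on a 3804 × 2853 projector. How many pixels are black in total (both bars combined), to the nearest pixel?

Since 1.660 > 1.333, the master is width-limited.
That makes the image 2291.5663 px tall (3804 / 1.660).
2853 − 2291.5663 = 561.4337 px of bars.
Across the 3804-px span: 561.4337 × 3804 ≈ 2135694 px.

2135694 pixels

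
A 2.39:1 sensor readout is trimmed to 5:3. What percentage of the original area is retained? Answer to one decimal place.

5:3 is narrower than 2.39:1, so the crop keeps the full height and trims the width.
Fraction kept = (1.667)/(2.390) ≈ 69.74%.

69.7%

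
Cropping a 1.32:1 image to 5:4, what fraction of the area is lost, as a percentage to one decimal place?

5.3%

5:4 is narrower than 1.32:1, so the crop keeps the full height and trims the width.
Fraction kept = (1.250)/(1.320) ≈ 94.70%, so 5.30% is lost.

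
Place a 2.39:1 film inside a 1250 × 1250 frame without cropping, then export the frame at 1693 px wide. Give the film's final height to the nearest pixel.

Fitted into 1250×1250, the film spans the width; its height is 1250 / 2.390 ≈ 523.01 px.
Scaling 1250 → 1693 is ×1.3544, so the height becomes 523.01 × 1.3544 ≈ 708.37 px.

708 px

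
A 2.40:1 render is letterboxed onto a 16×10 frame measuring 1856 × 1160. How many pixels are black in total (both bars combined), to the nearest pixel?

2.40:1 (2.400) > 16×10 (1.600), so the render fills the width.
That makes the image 773.3333 px tall (1856 / 2.400).
1160 − 773.3333 = 386.6667 px of bars.
That's 386.6667 × 1856 ≈ 717653 black pixels.

717653 pixels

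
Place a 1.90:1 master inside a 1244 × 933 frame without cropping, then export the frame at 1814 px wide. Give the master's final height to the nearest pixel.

955 px

In the 1244×933 frame the master fills the width: height = 1244 / 1.900 ≈ 654.74 px.
The frame scales by 1814/1244 = 1.4582; 654.74 × 1.4582 ≈ 954.74 px.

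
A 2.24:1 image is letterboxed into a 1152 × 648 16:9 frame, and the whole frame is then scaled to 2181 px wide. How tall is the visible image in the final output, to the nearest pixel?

In the 1152×648 frame the image fills the width: height = 1152 / 2.240 ≈ 514.29 px.
The frame scales by 2181/1152 = 1.8932; 514.29 × 1.8932 ≈ 973.66 px.

974 px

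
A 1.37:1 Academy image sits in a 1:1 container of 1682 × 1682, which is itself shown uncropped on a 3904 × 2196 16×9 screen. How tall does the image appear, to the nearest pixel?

Inside the 1682×1682 canvas the image is width-limited at 1682.00 × 1227.74.
The 1:1 canvas is height-limited in 3904×2196, giving 2196.00 × 2196.00; scale factor 1.3056.
Applying the same ×1.3056: 1227.74 → 1602.92.

1603 px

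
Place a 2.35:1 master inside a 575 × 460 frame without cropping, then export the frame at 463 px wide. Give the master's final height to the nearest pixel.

In the 575×460 frame the master fills the width: height = 575 / 2.350 ≈ 244.68 px.
Resizing to 463 px wide multiplies everything by 0.8052: 244.68 → 197.02 px.

197 px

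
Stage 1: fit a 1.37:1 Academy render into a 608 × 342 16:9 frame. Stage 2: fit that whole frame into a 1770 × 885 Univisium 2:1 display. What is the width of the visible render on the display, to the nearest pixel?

1.37:1 Academy in 608×342: fills the height, so the render is 468.54 × 342.00.
Second fit — the 16:9 canvas into 1770×885 spans the height: 1573.33 × 885.00 (×2.5877 from 608×342).
So the render's width is 468.54 × 2.5877 ≈ 1212.45.

1212 px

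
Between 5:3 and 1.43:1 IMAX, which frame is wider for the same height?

5:3 = 1.667 and 1.43; 1.667 > 1.43.

5:3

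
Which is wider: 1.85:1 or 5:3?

1.85:1

1.85 and 5:3 = 1.667; 1.85 > 1.667.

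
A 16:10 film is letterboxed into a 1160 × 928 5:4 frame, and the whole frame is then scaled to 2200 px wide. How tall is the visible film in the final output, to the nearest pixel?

1375 px

At 1160×928 the film is width-limited, so height = 1160 × 10/16 ≈ 725.00 px.
The frame scales by 2200/1160 = 1.8966; 725.00 × 1.8966 ≈ 1375.00 px.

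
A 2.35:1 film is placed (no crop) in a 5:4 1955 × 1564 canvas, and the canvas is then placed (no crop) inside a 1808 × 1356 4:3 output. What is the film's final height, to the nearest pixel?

First fit — 2.35:1 into 1955×1564 spans the width: 1955.00 × 831.91.
5:4 in 1808×1356: fills the height, so the intermediate becomes 1695.00 × 1356.00 — a scale of ×0.8670.
The film scales with it: height 831.91 × 0.8670 ≈ 721.28.

721 px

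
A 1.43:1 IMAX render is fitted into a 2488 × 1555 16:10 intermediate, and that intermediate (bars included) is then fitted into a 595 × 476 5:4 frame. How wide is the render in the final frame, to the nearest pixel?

532 px

Inside the 2488×1555 canvas the render is height-limited at 2223.65 × 1555.00.
16:10 in 595×476: fills the width, so the intermediate becomes 595.00 × 371.88 — a scale of ×0.2391.
So the render's width is 2223.65 × 0.2391 ≈ 531.78.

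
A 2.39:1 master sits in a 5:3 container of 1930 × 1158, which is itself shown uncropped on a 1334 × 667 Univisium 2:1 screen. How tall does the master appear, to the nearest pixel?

Inside the 1930×1158 canvas the master is width-limited at 1930.00 × 807.53.
The 5:3 canvas is height-limited in 1334×667, giving 1111.67 × 667.00; scale factor 0.5760.
The master scales with it: height 807.53 × 0.5760 ≈ 465.13.

465 px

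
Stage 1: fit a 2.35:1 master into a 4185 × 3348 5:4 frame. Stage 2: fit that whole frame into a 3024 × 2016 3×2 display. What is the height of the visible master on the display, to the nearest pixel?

First fit — 2.35:1 into 4185×3348 spans the width: 4185.00 × 1780.85.
5:4 in 3024×2016: fills the height, so the intermediate becomes 2520.00 × 2016.00 — a scale of ×0.6022.
The master scales with it: height 1780.85 × 0.6022 ≈ 1072.34.

1072 px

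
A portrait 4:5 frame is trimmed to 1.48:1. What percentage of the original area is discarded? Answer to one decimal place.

45.9%

Going from portrait 4:5 to 1.48:1 means cutting height while keeping width.
(0.800)/(1.480) ≈ 0.541 of the area survives, leaving 45.95% discarded.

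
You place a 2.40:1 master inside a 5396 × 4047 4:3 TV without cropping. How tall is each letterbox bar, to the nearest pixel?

Since 2.400 > 1.333, the master is width-limited.
That makes the image 2248.33 px tall (5396 / 2.400).
4047 − 2248.33 = 1798.67 px of bars (899.33 each).

899 px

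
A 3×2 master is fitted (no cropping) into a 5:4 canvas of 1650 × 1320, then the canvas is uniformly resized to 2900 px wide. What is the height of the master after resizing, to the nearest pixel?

In the 1650×1320 frame the master fills the width: height = 1650 × 2/3 ≈ 1100.00 px.
The frame scales by 2900/1650 = 1.7576; 1100.00 × 1.7576 ≈ 1933.33 px.

1933 px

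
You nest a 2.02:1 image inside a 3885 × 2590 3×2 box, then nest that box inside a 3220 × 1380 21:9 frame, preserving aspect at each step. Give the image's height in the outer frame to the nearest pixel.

First fit — 2.02:1 into 3885×2590 spans the width: 3885.00 × 1923.27.
3×2 in 3220×1380: fills the height, so the intermediate becomes 2070.00 × 1380.00 — a scale of ×0.5328.
So the image's height is 1923.27 × 0.5328 ≈ 1024.75.

1025 px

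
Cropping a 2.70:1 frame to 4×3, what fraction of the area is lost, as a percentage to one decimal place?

The height stays; only width is cut (since 4×3 is narrower than 2.70:1).
(1.333)/(2.700) ≈ 0.494 of the area survives, leaving 50.62% discarded.

50.6%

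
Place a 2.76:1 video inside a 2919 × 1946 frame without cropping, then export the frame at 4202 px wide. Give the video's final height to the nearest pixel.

In the 2919×1946 frame the video fills the width: height = 2919 / 2.760 ≈ 1057.61 px.
Scaling 2919 → 4202 is ×1.4395, so the height becomes 1057.61 × 1.4395 ≈ 1522.46 px.

1522 px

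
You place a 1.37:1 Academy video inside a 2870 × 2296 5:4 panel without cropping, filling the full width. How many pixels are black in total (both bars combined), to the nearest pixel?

That makes the image 2094.8905 px tall (2870 / 1.370).
2296 − 2094.8905 = 201.1095 px of bars.
Across the 2870-px span: 201.1095 × 2870 ≈ 577184 px.

577184 pixels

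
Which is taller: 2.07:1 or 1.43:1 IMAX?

1.43:1 IMAX

2.07 and 1.43; 2.07 > 1.43. The smaller width-to-height ratio is the taller frame.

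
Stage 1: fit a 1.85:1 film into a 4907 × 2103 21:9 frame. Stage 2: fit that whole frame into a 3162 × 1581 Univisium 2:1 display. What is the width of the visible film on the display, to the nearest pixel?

First fit — 1.85:1 into 4907×2103 spans the height: 3890.55 × 2103.00.
Second fit — the 21:9 canvas into 3162×1581 spans the width: 3162.00 × 1355.14 (×0.6444 from 4907×2103).
The film scales with it: width 3890.55 × 0.6444 ≈ 2507.01.

2507 px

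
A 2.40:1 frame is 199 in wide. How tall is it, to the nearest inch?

83 in

At 2.40:1, 199 / 2.400 ≈ 82.92.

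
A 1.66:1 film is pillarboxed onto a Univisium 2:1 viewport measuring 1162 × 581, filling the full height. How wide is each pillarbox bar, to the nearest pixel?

99 px

That makes the image 964.46 px wide (581 × 1.660).
1162 − 964.46 = 197.54 px of bars (98.77 each).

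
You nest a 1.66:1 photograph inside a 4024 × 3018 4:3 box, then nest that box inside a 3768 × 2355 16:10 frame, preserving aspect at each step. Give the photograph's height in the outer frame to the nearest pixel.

Inside the 4024×3018 canvas the photograph is width-limited at 4024.00 × 2424.10.
The 4:3 canvas is height-limited in 3768×2355, giving 3140.00 × 2355.00; scale factor 0.7803.
Applying the same ×0.7803: 2424.10 → 1891.57.

1892 px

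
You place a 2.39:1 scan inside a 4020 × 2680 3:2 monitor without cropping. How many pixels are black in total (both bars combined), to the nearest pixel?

2.39:1 (2.390) > 3:2 (1.500), so the scan fills the width.
That makes the image 1682.0084 px tall (4020 / 2.390).
Black = 2680 − 1682.0084 = 997.9916 px.
That's 997.9916 × 4020 ≈ 4011926 black pixels.

4011926 pixels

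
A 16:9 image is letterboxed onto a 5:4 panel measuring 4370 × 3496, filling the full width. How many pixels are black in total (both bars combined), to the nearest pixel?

Content height = 4370 × 9/16 ≈ 2458.1250 px.
3496 − 2458.1250 = 1037.8750 px of bars.
Across the 4370-px span: 1037.8750 × 4370 ≈ 4535514 px.

4535514 pixels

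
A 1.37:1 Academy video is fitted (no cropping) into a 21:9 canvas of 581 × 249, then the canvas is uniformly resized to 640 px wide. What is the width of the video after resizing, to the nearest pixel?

At 581×249 the video is height-limited, so width = 249 × 1.370 ≈ 341.13 px.
The frame scales by 640/581 = 1.1015; 341.13 × 1.1015 ≈ 375.77 px.

376 px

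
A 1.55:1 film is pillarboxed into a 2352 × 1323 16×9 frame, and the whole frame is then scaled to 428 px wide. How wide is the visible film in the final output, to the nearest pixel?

At 2352×1323 the film is height-limited, so width = 1323 × 1.550 ≈ 2050.65 px.
The frame scales by 428/2352 = 0.1820; 2050.65 × 0.1820 ≈ 373.16 px.

373 px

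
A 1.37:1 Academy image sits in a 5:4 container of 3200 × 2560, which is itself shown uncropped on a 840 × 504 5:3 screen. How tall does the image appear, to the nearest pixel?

1.37:1 Academy in 3200×2560: fills the width, so the image is 3200.00 × 2335.77.
The 5:4 canvas is height-limited in 840×504, giving 630.00 × 504.00; scale factor 0.1969.
Applying the same ×0.1969: 2335.77 → 459.85.

460 px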